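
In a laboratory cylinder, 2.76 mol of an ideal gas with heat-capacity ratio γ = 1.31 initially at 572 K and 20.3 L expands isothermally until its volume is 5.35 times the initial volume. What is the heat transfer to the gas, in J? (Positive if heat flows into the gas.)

22000 J

P₁ = nRT₁/V₁ = 2.76×8.314×572/20.3 = 647 kPa.
Isothermal: T stays 572 K; PV = const ⇒ V₂ = 109 L, P₂ = 121 kPa.
ΔU = 0 (ideal gas, T constant).
W = nRT ln(V₂/V₁) = 2.76×8.314×572×ln(5.35) = 22000 J.
Q = ΔU + W = 22000 J.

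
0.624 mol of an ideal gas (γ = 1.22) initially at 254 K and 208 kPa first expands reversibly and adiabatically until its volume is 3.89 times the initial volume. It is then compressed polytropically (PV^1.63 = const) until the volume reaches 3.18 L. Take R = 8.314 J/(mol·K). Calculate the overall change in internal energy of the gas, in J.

V₁ = nRT₁/P₁ = 0.624×8.314×254/208 = 6.34 L.
Step 1 — Adiabatic: TV^(γ−1) = const ⇒ T₂ = 254×(0.257)^0.220 = 188 K; PV^γ = const ⇒ P₂ = 39.7 kPa.
ΔU = nCvΔT = 0.624×37.8×(188−254) = -1550 J.
Q = 0 for an adiabatic process, so W = −ΔU = 1550 J.
State after step 1: P = 39.7 kPa, V = 24.6 L, T = 188 K.
Step 2 — Polytropic n=1.63: T₂ = T₁(V₁/V₂)^(n−1) = 188×(7.75)^0.63 = 684 K; P₂ = P₁(V₁/V₂)^n = 1120 kPa.
W = (P₁V₁−P₂V₂)/(n−1) = (39.7×24.6−1120×3.18)/0.63 = -4080 J.
ΔU = nCvΔT = 0.624×37.8×(684−188) = 11700 J.
Q = ΔU + W = 7610 J.
Net over both steps: W = -2540 J, Q = 7610 J, ΔU = 10100 J.

10100 J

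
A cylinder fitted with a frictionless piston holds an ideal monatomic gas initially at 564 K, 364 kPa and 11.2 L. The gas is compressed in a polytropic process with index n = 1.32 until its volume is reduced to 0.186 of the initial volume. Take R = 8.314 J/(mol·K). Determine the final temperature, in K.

Polytropic n=1.32: T₂ = T₁(V₁/V₂)^(n−1) = 564×(5.38)^0.32 = 966 K; P₂ = P₁(V₁/V₂)^n = 3350 kPa.

966 K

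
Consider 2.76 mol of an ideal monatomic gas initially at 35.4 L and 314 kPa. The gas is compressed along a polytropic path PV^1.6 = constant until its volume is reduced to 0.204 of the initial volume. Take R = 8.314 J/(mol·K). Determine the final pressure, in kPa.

4000 kPa

T₁ = P₁V₁/(nR) = 314×35.4/(2.76×8.314) = 484 K.
Polytropic n=1.6: T₂ = T₁(V₁/V₂)^(n−1) = 484×(4.90)^0.60 = 1260 K; P₂ = P₁(V₁/V₂)^n = 4000 kPa.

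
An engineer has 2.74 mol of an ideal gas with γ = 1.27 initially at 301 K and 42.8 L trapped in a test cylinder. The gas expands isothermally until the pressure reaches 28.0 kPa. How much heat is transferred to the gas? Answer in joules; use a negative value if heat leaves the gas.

12000 J

P₁ = nRT₁/V₁ = 2.74×8.314×301/42.8 = 160 kPa.
Isothermal: T stays 301 K; PV = const ⇒ V₂ = 245 L, P₂ = 28.0 kPa.
ΔU = 0 (ideal gas, T constant).
W = nRT ln(V₂/V₁) = 2.74×8.314×301×ln(5.72) = 12000 J.
Q = ΔU + W = 12000 J.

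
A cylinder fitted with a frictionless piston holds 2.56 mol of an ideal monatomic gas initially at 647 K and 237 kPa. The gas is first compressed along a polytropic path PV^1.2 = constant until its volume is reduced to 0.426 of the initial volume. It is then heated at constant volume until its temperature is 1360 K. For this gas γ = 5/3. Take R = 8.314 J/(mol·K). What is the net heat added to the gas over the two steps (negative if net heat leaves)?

V₁ = nRT₁/P₁ = 2.56×8.314×647/237 = 58.1 L.
Step 1 — Polytropic n=1.2: T₂ = T₁(V₁/V₂)^(n−1) = 647×(2.35)^0.20 = 767 K; P₂ = P₁(V₁/V₂)^n = 660 kPa.
W = (P₁V₁−P₂V₂)/(n−1) = (237×58.1−660×24.8)/0.20 = -12800 J.
ΔU = nCvΔT = 2.56×12.5×(767−647) = 3840 J.
Q = ΔU + W = -8970 J.
State after step 1: P = 660 kPa, V = 24.8 L, T = 767 K.
Step 2 — Isochoric: V stays 24.8 L; P/T = const ⇒ T₂ = 1360 K, P₂ = 1170 kPa.
W = 0 (no volume change).
ΔU = nCvΔT = 2.56×12.5×(1360−767) = 18900 J.
Q = ΔU = 18900 J.
Net over both steps: W = -12800 J, Q = 9950 J, ΔU = 22800 J.

9950 J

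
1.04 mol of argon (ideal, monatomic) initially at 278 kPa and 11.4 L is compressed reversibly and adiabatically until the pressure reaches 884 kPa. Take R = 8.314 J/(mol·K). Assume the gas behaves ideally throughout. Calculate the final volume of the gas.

T₁ = P₁V₁/(nR) = 278×11.4/(1.04×8.314) = 367 K.
Adiabatic: T₂/T₁ = (P₂/P₁)^((γ−1)/γ) ⇒ T₂ = 367×(3.18)^0.400 = 582 K; V₂ = 5.69 L.

5.69 L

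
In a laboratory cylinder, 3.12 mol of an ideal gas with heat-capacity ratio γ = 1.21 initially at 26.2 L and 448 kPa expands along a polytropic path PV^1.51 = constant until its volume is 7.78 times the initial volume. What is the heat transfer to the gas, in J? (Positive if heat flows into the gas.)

-21300 J

T₁ = P₁V₁/(nR) = 448×26.2/(3.12×8.314) = 452 K.
Polytropic n=1.51: T₂ = T₁(V₁/V₂)^(n−1) = 452×(0.129)^0.51 = 159 K; P₂ = P₁(V₁/V₂)^n = 20.2 kPa.
W = (P₁V₁−P₂V₂)/(n−1) = (448×26.2−20.2×204)/0.51 = 14900 J.
ΔU = nCvΔT = 3.12×39.6×(159−452) = -36300 J.
Q = ΔU + W = -21300 J.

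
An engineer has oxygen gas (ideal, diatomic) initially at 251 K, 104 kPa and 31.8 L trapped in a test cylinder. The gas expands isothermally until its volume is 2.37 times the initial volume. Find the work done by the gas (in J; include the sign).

n = P₁V₁/(RT₁) = 104×31.8/(8.314×251) = 1.58 mol.
Isothermal: T stays 251 K; PV = const ⇒ V₂ = 75.4 L, P₂ = 43.9 kPa.
W = nRT ln(V₂/V₁) = 1.58×8.314×251×ln(2.37) = 2850 J.

2850 J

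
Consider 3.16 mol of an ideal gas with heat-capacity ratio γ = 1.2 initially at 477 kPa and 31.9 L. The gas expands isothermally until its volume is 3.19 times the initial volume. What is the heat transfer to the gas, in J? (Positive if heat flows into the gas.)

17700 J

T₁ = P₁V₁/(nR) = 477×31.9/(3.16×8.314) = 579 K.
Isothermal: T stays 579 K; PV = const ⇒ V₂ = 102 L, P₂ = 150 kPa.
ΔU = 0 (ideal gas, T constant).
W = nRT ln(V₂/V₁) = 3.16×8.314×579×ln(3.19) = 17700 J.
Q = ΔU + W = 17700 J.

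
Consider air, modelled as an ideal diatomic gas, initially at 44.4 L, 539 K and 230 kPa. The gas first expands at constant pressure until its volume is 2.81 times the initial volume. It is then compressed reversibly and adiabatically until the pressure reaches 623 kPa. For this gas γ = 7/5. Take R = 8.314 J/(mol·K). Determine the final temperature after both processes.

2010 K

n = P₁V₁/(RT₁) = 230×44.4/(8.314×539) = 2.28 mol.
Step 1 — Isobaric: P stays 230 kPa; V/T = const ⇒ T₂ = 1510 K, V₂ = 125 L.
W = PΔV = 230×(125−44.4) kPa·L = 18500 J.
ΔU = nCvΔT = 2.28×20.8×(1510−539) = 46200 J.
Q = ΔU + W = nCpΔT = 64700 J.
State after step 1: P = 230 kPa, V = 125 L, T = 1510 K.
Step 2 — Adiabatic: T₂/T₁ = (P₂/P₁)^((γ−1)/γ) ⇒ T₂ = 1510×(2.71)^0.286 = 2010 K; V₂ = 61.2 L.
ΔU = nCvΔT = 2.28×20.8×(2010−1510) = 23600 J.
Q = 0 for an adiabatic process, so W = −ΔU = -23600 J.
Net over both steps: W = -5150 J, Q = 64700 J, ΔU = 69800 J.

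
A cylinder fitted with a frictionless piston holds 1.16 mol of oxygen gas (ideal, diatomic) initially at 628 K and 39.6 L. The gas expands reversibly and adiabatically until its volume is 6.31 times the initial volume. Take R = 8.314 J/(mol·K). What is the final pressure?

P₁ = nRT₁/V₁ = 1.16×8.314×628/39.6 = 153 kPa.
Adiabatic: TV^(γ−1) = const ⇒ T₂ = 628×(0.158)^0.400 = 301 K; PV^γ = const ⇒ P₂ = 11.6 kPa.

11.6 kPa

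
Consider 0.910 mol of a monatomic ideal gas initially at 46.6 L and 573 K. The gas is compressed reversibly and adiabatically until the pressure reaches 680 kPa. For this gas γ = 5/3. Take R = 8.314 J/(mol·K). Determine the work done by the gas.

P₁ = nRT₁/V₁ = 0.910×8.314×573/46.6 = 93.0 kPa.
Adiabatic: T₂/T₁ = (P₂/P₁)^((γ−1)/γ) ⇒ T₂ = 573×(7.31)^0.400 = 1270 K; V₂ = 14.1 L.
ΔU = nCvΔT = 0.910×12.5×(1270−573) = 7910 J.
Q = 0 for an adiabatic process, so W = −ΔU = -7910 J.

-7910 J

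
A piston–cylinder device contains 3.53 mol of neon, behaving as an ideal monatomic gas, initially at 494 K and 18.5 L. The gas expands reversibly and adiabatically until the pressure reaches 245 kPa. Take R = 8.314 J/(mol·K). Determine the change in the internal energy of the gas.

-8090 J

P₁ = nRT₁/V₁ = 3.53×8.314×494/18.5 = 784 kPa.
Adiabatic: T₂/T₁ = (P₂/P₁)^((γ−1)/γ) ⇒ T₂ = 494×(0.313)^0.400 = 310 K; V₂ = 37.2 L.
For an ideal gas ΔU = nCvΔT with Cv = (3/2)R = 12.5 J/(mol·K).
ΔU = 3.53×12.5×(310−494) = -8090 J.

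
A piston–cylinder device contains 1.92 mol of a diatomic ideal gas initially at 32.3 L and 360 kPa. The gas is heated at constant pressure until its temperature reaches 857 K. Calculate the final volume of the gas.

38.0 L

T₁ = P₁V₁/(nR) = 360×32.3/(1.92×8.314) = 728 K.
Isobaric: P stays 360 kPa; V/T = const ⇒ T₂ = 857 K, V₂ = 38.0 L.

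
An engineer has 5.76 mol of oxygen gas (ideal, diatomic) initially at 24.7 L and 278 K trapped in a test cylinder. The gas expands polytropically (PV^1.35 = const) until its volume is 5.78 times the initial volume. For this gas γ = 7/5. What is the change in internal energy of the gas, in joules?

-15300 J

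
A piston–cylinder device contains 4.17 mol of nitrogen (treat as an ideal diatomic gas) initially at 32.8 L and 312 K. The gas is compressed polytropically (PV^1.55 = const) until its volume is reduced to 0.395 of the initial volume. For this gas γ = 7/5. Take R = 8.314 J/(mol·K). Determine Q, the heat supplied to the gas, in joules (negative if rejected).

P₁ = nRT₁/V₁ = 4.17×8.314×312/32.8 = 330 kPa.
Polytropic n=1.55: T₂ = T₁(V₁/V₂)^(n−1) = 312×(2.53)^0.55 = 520 K; P₂ = P₁(V₁/V₂)^n = 1390 kPa.
W = (P₁V₁−P₂V₂)/(n−1) = (330×32.8−1390×13.0)/0.55 = -13100 J.
ΔU = nCvΔT = 4.17×20.8×(520−312) = 18000 J.
Q = ΔU + W = 4920 J.

4920 J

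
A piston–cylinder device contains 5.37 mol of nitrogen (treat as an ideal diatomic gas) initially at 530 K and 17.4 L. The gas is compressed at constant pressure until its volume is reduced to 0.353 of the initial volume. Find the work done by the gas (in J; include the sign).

P₁ = nRT₁/V₁ = 5.37×8.314×530/17.4 = 1360 kPa.
Isobaric: P stays 1360 kPa; V/T = const ⇒ T₂ = 187 K, V₂ = 6.14 L.
W = PΔV = 1360×(6.14−17.4) kPa·L = -15300 J.

-15300 J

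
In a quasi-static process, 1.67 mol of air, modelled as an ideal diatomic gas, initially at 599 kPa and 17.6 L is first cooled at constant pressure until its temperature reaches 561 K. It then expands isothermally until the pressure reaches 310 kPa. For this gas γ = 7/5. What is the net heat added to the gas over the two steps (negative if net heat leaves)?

T₁ = P₁V₁/(nR) = 599×17.6/(1.67×8.314) = 759 K.
Step 1 — Isobaric: P stays 599 kPa; V/T = const ⇒ T₂ = 561 K, V₂ = 13.0 L.
W = PΔV = 599×(13.0−17.6) kPa·L = -2750 J.
ΔU = nCvΔT = 1.67×20.8×(561−759) = -6880 J.
Q = ΔU + W = nCpΔT = -9640 J.
State after step 1: P = 599 kPa, V = 13.0 L, T = 561 K.
Step 2 — Isothermal: T stays 561 K; PV = const ⇒ V₂ = 25.1 L, P₂ = 310 kPa.
ΔU = 0 (ideal gas, T constant).
W = nRT ln(V₂/V₁) = 1.67×8.314×561×ln(1.93) = 5130 J.
Q = ΔU + W = 5130 J.
Net over both steps: W = 2380 J, Q = -4510 J, ΔU = -6880 J.

-4510 J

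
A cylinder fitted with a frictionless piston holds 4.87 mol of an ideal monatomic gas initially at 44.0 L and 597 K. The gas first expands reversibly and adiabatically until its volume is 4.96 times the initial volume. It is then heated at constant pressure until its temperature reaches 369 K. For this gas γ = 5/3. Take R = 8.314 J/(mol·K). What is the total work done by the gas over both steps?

30400 J

P₁ = nRT₁/V₁ = 4.87×8.314×597/44.0 = 549 kPa.
Step 1 — Adiabatic: TV^(γ−1) = const ⇒ T₂ = 597×(0.202)^0.667 = 205 K; PV^γ = const ⇒ P₂ = 38.1 kPa.
ΔU = nCvΔT = 4.87×12.5×(205−597) = -23800 J.
Q = 0 for an adiabatic process, so W = −ΔU = 23800 J.
State after step 1: P = 38.1 kPa, V = 218 L, T = 205 K.
Step 2 — Isobaric: P stays 38.1 kPa; V/T = const ⇒ T₂ = 369 K, V₂ = 392 L.
W = PΔV = 38.1×(392−218) kPa·L = 6630 J.
ΔU = nCvΔT = 4.87×12.5×(369−205) = 9940 J.
Q = ΔU + W = nCpΔT = 16600 J.
Net over both steps: W = 30400 J, Q = 16600 J, ΔU = -13800 J.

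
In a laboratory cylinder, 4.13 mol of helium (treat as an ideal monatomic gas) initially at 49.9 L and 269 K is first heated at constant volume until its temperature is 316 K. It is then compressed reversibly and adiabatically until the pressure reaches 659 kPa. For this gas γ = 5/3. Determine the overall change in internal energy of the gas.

11500 J

P₁ = nRT₁/V₁ = 4.13×8.314×269/49.9 = 185 kPa.
Step 1 — Isochoric: V stays 49.9 L; P/T = const ⇒ T₂ = 316 K, P₂ = 217 kPa.
W = 0 (no volume change).
ΔU = nCvΔT = 4.13×12.5×(316−269) = 2420 J.
Q = ΔU = 2420 J.
State after step 1: P = 217 kPa, V = 49.9 L, T = 316 K.
Step 2 — Adiabatic: T₂/T₁ = (P₂/P₁)^((γ−1)/γ) ⇒ T₂ = 316×(3.03)^0.400 = 492 K; V₂ = 25.7 L.
ΔU = nCvΔT = 4.13×12.5×(492−316) = 9080 J.
Q = 0 for an adiabatic process, so W = −ΔU = -9080 J.
Net over both steps: W = -9080 J, Q = 2420 J, ΔU = 11500 J.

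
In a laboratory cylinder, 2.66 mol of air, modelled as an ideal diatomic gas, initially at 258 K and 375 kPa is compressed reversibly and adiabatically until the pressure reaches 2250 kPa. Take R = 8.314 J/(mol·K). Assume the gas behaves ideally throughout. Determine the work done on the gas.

V₁ = nRT₁/P₁ = 2.66×8.314×258/375 = 15.2 L.
Adiabatic: T₂/T₁ = (P₂/P₁)^((γ−1)/γ) ⇒ T₂ = 258×(6.00)^0.286 = 430 K; V₂ = 4.23 L.
ΔU = nCvΔT = 2.66×20.8×(430−258) = 9540 J.
Q = 0 for an adiabatic process, so W = −ΔU = -9540 J.
Work done on the gas = −W_by = 9540 J.

9540 J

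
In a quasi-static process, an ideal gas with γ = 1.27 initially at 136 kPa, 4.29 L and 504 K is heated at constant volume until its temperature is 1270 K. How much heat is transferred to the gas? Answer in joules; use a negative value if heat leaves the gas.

n = P₁V₁/(RT₁) = 136×4.29/(8.314×504) = 0.139 mol.
Isochoric: V stays 4.29 L; P/T = const ⇒ T₂ = 1270 K, P₂ = 343 kPa.
W = 0 (no volume change).
ΔU = nCvΔT = 0.139×30.8×(1270−504) = 3280 J.
Q = ΔU = 3280 J.

3280 J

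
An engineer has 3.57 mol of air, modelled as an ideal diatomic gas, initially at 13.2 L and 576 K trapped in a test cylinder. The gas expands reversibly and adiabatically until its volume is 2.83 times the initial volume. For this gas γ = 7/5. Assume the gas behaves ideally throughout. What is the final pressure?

302 kPa

P₁ = nRT₁/V₁ = 3.57×8.314×576/13.2 = 1300 kPa.
Adiabatic: TV^(γ−1) = const ⇒ T₂ = 576×(0.353)^0.400 = 380 K; PV^γ = const ⇒ P₂ = 302 kPa.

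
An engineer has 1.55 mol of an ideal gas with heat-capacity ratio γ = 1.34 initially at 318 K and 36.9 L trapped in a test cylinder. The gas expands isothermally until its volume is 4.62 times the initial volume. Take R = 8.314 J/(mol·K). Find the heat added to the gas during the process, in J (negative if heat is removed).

6270 J

P₁ = nRT₁/V₁ = 1.55×8.314×318/36.9 = 111 kPa.
Isothermal: T stays 318 K; PV = const ⇒ V₂ = 170 L, P₂ = 24.0 kPa.
ΔU = 0 (ideal gas, T constant).
W = nRT ln(V₂/V₁) = 1.55×8.314×318×ln(4.62) = 6270 J.
Q = ΔU + W = 6270 J.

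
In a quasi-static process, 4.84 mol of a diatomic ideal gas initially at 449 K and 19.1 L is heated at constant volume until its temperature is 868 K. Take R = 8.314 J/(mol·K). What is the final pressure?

1830 kPa

P₁ = nRT₁/V₁ = 4.84×8.314×449/19.1 = 946 kPa.
Isochoric: V stays 19.1 L; P/T = const ⇒ T₂ = 868 K, P₂ = 1830 kPa.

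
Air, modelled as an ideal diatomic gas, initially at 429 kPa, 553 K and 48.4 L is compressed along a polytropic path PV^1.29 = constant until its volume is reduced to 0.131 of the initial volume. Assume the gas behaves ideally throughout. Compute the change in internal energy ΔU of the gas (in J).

41700 J

n = P₁V₁/(RT₁) = 429×48.4/(8.314×553) = 4.52 mol.
Polytropic n=1.29: T₂ = T₁(V₁/V₂)^(n−1) = 553×(7.63)^0.29 = 997 K; P₂ = P₁(V₁/V₂)^n = 5900 kPa.
For an ideal gas ΔU = nCvΔT with Cv = (5/2)R = 20.8 J/(mol·K).
ΔU = 4.52×20.8×(997−553) = 41700 J.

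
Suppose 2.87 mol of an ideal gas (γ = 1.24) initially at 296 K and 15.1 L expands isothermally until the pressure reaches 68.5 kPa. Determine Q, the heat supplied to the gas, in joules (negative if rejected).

13600 J

P₁ = nRT₁/V₁ = 2.87×8.314×296/15.1 = 468 kPa.
Isothermal: T stays 296 K; PV = const ⇒ V₂ = 103 L, P₂ = 68.5 kPa.
ΔU = 0 (ideal gas, T constant).
W = nRT ln(V₂/V₁) = 2.87×8.314×296×ln(6.83) = 13600 J.
Q = ΔU + W = 13600 J.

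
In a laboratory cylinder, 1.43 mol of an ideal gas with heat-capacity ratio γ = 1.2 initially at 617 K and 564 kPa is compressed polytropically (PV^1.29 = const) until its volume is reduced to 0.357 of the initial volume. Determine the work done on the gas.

V₁ = nRT₁/P₁ = 1.43×8.314×617/564 = 13.0 L.
Polytropic n=1.29: T₂ = T₁(V₁/V₂)^(n−1) = 617×(2.80)^0.29 = 832 K; P₂ = P₁(V₁/V₂)^n = 2130 kPa.
W = (P₁V₁−P₂V₂)/(n−1) = (564×13.0−2130×4.64)/0.29 = -8810 J.
Work done on the gas = −W_by = 8810 J.

8810 J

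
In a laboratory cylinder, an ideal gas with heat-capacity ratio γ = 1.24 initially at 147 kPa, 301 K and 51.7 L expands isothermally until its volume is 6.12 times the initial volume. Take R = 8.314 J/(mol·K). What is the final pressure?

24.0 kPa

Isothermal: T stays 301 K; PV = const ⇒ V₂ = 316 L, P₂ = 24.0 kPa.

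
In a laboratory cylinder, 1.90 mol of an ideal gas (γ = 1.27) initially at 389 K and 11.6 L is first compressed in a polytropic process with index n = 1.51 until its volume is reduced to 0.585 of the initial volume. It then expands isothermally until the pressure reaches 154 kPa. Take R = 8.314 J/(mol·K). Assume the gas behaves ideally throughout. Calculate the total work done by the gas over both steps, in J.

P₁ = nRT₁/V₁ = 1.90×8.314×389/11.6 = 530 kPa.
Step 1 — Polytropic n=1.51: T₂ = T₁(V₁/V₂)^(n−1) = 389×(1.71)^0.51 = 511 K; P₂ = P₁(V₁/V₂)^n = 1190 kPa.
W = (P₁V₁−P₂V₂)/(n−1) = (530×11.6−1190×6.79)/0.51 = -3790 J.
ΔU = nCvΔT = 1.90×30.8×(511−389) = 7160 J.
Q = ΔU + W = 3370 J.
State after step 1: P = 1190 kPa, V = 6.79 L, T = 511 K.
Step 2 — Isothermal: T stays 511 K; PV = const ⇒ V₂ = 52.4 L, P₂ = 154 kPa.
ΔU = 0 (ideal gas, T constant).
W = nRT ln(V₂/V₁) = 1.90×8.314×511×ln(7.73) = 16500 J.
Q = ΔU + W = 16500 J.
Net over both steps: W = 12700 J, Q = 19900 J, ΔU = 7160 J.

12700 J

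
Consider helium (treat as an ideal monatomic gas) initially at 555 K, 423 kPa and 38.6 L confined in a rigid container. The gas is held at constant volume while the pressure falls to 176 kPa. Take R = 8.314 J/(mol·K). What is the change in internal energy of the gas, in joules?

n = P₁V₁/(RT₁) = 423×38.6/(8.314×555) = 3.54 mol.
Isochoric: V stays 38.6 L; P/T = const ⇒ T₂ = 231 K, P₂ = 176 kPa.
For an ideal gas ΔU = nCvΔT with Cv = (3/2)R = 12.5 J/(mol·K).
ΔU = 3.54×12.5×(231−555) = -14300 J.

-14300 J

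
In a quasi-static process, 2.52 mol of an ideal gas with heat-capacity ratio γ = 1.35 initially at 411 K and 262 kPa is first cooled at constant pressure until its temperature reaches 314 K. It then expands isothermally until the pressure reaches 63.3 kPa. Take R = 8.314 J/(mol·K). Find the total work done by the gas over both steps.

V₁ = nRT₁/P₁ = 2.52×8.314×411/262 = 32.9 L.
Step 1 — Isobaric: P stays 262 kPa; V/T = const ⇒ T₂ = 314 K, V₂ = 25.1 L.
W = PΔV = 262×(25.1−32.9) kPa·L = -2030 J.
ΔU = nCvΔT = 2.52×23.8×(314−411) = -5810 J.
Q = ΔU + W = nCpΔT = -7840 J.
State after step 1: P = 262 kPa, V = 25.1 L, T = 314 K.
Step 2 — Isothermal: T stays 314 K; PV = const ⇒ V₂ = 104 L, P₂ = 63.3 kPa.
ΔU = 0 (ideal gas, T constant).
W = nRT ln(V₂/V₁) = 2.52×8.314×314×ln(4.14) = 9340 J.
Q = ΔU + W = 9340 J.
Net over both steps: W = 7310 J, Q = 1510 J, ΔU = -5810 J.

7310 J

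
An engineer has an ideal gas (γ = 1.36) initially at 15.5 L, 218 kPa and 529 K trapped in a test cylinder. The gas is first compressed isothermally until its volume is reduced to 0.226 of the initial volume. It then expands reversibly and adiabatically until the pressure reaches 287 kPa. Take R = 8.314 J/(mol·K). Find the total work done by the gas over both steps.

n = P₁V₁/(RT₁) = 218×15.5/(8.314×529) = 0.768 mol.
Step 1 — Isothermal: T stays 529 K; PV = const ⇒ V₂ = 3.50 L, P₂ = 965 kPa.
ΔU = 0 (ideal gas, T constant).
W = nRT ln(V₂/V₁) = 0.768×8.314×529×ln(0.226) = -5030 J.
Q = ΔU + W = -5030 J.
State after step 1: P = 965 kPa, V = 3.50 L, T = 529 K.
Step 2 — Adiabatic: T₂/T₁ = (P₂/P₁)^((γ−1)/γ) ⇒ T₂ = 529×(0.298)^0.265 = 384 K; V₂ = 8.54 L.
ΔU = nCvΔT = 0.768×23.1×(384−529) = -2580 J.
Q = 0 for an adiabatic process, so W = −ΔU = 2580 J.
Net over both steps: W = -2450 J, Q = -5030 J, ΔU = -2580 J.

-2450 J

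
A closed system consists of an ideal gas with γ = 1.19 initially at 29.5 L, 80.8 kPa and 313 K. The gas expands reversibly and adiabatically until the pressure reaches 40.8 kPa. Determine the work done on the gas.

n = P₁V₁/(RT₁) = 80.8×29.5/(8.314×313) = 0.916 mol.
Adiabatic: T₂/T₁ = (P₂/P₁)^((γ−1)/γ) ⇒ T₂ = 313×(0.505)^0.160 = 281 K; V₂ = 52.4 L.
ΔU = nCvΔT = 0.916×43.8×(281−313) = -1300 J.
Q = 0 for an adiabatic process, so W = −ΔU = 1300 J.
Work done on the gas = −W_by = -1300 J.

-1300 J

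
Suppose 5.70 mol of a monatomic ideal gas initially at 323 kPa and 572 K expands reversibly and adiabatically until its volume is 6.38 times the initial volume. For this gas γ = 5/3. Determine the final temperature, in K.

166 K

V₁ = nRT₁/P₁ = 5.70×8.314×572/323 = 83.9 L.
Adiabatic: TV^(γ−1) = const ⇒ T₂ = 572×(0.157)^0.667 = 166 K; PV^γ = const ⇒ P₂ = 14.7 kPa.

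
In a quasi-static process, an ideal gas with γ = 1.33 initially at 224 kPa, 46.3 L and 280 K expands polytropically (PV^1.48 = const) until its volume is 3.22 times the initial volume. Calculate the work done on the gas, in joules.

-9280 J

n = P₁V₁/(RT₁) = 224×46.3/(8.314×280) = 4.46 mol.
Polytropic n=1.48: T₂ = T₁(V₁/V₂)^(n−1) = 280×(0.311)^0.48 = 160 K; P₂ = P₁(V₁/V₂)^n = 39.7 kPa.
W = (P₁V₁−P₂V₂)/(n−1) = (224×46.3−39.7×149)/0.48 = 9280 J.
Work done on the gas = −W_by = -9280 J.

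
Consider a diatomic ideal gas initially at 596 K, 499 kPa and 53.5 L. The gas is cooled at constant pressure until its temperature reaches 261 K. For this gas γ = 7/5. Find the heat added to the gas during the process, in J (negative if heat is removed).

-52500 J

n = P₁V₁/(RT₁) = 499×53.5/(8.314×596) = 5.39 mol.
Isobaric: P stays 499 kPa; V/T = const ⇒ T₂ = 261 K, V₂ = 23.4 L.
W = PΔV = 499×(23.4−53.5) kPa·L = -15000 J.
ΔU = nCvΔT = 5.39×20.8×(261−596) = -37500 J.
Q = ΔU + W = nCpΔT = -52500 J.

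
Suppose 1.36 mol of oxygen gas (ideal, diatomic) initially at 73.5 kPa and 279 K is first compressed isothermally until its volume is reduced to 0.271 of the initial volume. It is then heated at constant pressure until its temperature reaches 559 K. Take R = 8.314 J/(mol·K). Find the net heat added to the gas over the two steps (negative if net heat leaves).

6960 J

V₁ = nRT₁/P₁ = 1.36×8.314×279/73.5 = 42.9 L.
Step 1 — Isothermal: T stays 279 K; PV = const ⇒ V₂ = 11.6 L, P₂ = 271 kPa.
ΔU = 0 (ideal gas, T constant).
W = nRT ln(V₂/V₁) = 1.36×8.314×279×ln(0.271) = -4120 J.
Q = ΔU + W = -4120 J.
State after step 1: P = 271 kPa, V = 11.6 L, T = 279 K.
Step 2 — Isobaric: P stays 271 kPa; V/T = const ⇒ T₂ = 559 K, V₂ = 23.3 L.
W = PΔV = 271×(23.3−11.6) kPa·L = 3170 J.
ΔU = nCvΔT = 1.36×20.8×(559−279) = 7910 J.
Q = ΔU + W = nCpΔT = 11100 J.
Net over both steps: W = -953 J, Q = 6960 J, ΔU = 7910 J.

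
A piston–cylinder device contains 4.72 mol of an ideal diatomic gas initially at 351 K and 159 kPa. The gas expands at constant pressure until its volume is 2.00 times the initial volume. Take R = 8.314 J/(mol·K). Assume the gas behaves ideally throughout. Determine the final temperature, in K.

702 K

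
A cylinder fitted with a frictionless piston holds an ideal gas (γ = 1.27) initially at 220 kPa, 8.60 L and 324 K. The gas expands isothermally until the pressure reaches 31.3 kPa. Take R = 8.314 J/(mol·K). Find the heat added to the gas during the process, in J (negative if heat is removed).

3690 J

n = P₁V₁/(RT₁) = 220×8.60/(8.314×324) = 0.702 mol.
Isothermal: T stays 324 K; PV = const ⇒ V₂ = 60.4 L, P₂ = 31.3 kPa.
ΔU = 0 (ideal gas, T constant).
W = nRT ln(V₂/V₁) = 0.702×8.314×324×ln(7.03) = 3690 J.
Q = ΔU + W = 3690 J.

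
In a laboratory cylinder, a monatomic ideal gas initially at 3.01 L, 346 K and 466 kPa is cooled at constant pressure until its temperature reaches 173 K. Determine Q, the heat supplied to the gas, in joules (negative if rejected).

-1750 J

n = P₁V₁/(RT₁) = 466×3.01/(8.314×346) = 0.488 mol.
Isobaric: P stays 466 kPa; V/T = const ⇒ T₂ = 173 K, V₂ = 1.51 L.
W = PΔV = 466×(1.51−3.01) kPa·L = -701 J.
ΔU = nCvΔT = 0.488×12.5×(173−346) = -1050 J.
Q = ΔU + W = nCpΔT = -1750 J.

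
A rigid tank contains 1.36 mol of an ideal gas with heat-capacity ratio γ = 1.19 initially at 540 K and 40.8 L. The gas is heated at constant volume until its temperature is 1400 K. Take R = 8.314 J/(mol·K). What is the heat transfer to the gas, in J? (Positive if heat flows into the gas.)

P₁ = nRT₁/V₁ = 1.36×8.314×540/40.8 = 150 kPa.
Isochoric: V stays 40.8 L; P/T = const ⇒ T₂ = 1400 K, P₂ = 388 kPa.
W = 0 (no volume change).
ΔU = nCvΔT = 1.36×43.8×(1400−540) = 51200 J.
Q = ΔU = 51200 J.

51200 J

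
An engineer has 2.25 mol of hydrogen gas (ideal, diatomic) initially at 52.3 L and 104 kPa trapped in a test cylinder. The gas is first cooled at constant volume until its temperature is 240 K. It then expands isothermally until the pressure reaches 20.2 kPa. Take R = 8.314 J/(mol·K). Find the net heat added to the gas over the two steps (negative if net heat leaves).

4120 J

T₁ = P₁V₁/(nR) = 104×52.3/(2.25×8.314) = 291 K.
Step 1 — Isochoric: V stays 52.3 L; P/T = const ⇒ T₂ = 240 K, P₂ = 85.8 kPa.
W = 0 (no volume change).
ΔU = nCvΔT = 2.25×20.8×(240−291) = -2370 J.
Q = ΔU = -2370 J.
State after step 1: P = 85.8 kPa, V = 52.3 L, T = 240 K.
Step 2 — Isothermal: T stays 240 K; PV = const ⇒ V₂ = 222 L, P₂ = 20.2 kPa.
ΔU = 0 (ideal gas, T constant).
W = nRT ln(V₂/V₁) = 2.25×8.314×240×ln(4.25) = 6500 J.
Q = ΔU + W = 6500 J.
Net over both steps: W = 6500 J, Q = 4120 J, ΔU = -2370 J.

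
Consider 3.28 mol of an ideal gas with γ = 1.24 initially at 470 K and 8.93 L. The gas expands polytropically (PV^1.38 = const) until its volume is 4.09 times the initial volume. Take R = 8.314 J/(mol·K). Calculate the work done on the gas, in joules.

-14000 J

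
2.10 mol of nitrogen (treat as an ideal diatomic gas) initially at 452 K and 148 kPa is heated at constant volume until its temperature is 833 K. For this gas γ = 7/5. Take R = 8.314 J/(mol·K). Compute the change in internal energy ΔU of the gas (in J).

V₁ = nRT₁/P₁ = 2.10×8.314×452/148 = 53.3 L.
Isochoric: V stays 53.3 L; P/T = const ⇒ T₂ = 833 K, P₂ = 273 kPa.
For an ideal gas ΔU = nCvΔT with Cv = (5/2)R = 20.8 J/(mol·K).
ΔU = 2.10×20.8×(833−452) = 16600 J.

16600 J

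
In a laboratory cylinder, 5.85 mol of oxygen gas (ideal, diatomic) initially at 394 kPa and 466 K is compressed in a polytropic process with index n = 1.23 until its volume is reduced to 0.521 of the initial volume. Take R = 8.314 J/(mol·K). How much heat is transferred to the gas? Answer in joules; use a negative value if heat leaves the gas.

V₁ = nRT₁/P₁ = 5.85×8.314×466/394 = 57.5 L.
Polytropic n=1.23: T₂ = T₁(V₁/V₂)^(n−1) = 466×(1.92)^0.23 = 541 K; P₂ = P₁(V₁/V₂)^n = 879 kPa.
W = (P₁V₁−P₂V₂)/(n−1) = (394×57.5−879×30.0)/0.23 = -15900 J.
ΔU = nCvΔT = 5.85×20.8×(541−466) = 9170 J.
Q = ΔU + W = -6780 J.

-6780 J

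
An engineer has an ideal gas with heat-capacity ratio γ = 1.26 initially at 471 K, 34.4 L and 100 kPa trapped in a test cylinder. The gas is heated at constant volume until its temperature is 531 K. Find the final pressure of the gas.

113 kPa

Isochoric: V stays 34.4 L; P/T = const ⇒ T₂ = 531 K, P₂ = 113 kPa.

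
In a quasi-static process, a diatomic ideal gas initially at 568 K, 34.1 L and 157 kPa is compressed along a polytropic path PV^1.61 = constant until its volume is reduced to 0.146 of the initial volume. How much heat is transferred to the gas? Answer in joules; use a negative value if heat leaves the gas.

n = P₁V₁/(RT₁) = 157×34.1/(8.314×568) = 1.13 mol.
Polytropic n=1.61: T₂ = T₁(V₁/V₂)^(n−1) = 568×(6.85)^0.61 = 1840 K; P₂ = P₁(V₁/V₂)^n = 3480 kPa.
W = (P₁V₁−P₂V₂)/(n−1) = (157×34.1−3480×4.98)/0.61 = -19600 J.
ΔU = nCvΔT = 1.13×20.8×(1840−568) = 29900 J.
Q = ΔU + W = 10300 J.

10300 J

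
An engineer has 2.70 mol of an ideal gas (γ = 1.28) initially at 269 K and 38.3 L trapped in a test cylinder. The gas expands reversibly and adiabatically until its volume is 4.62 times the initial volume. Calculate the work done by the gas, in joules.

P₁ = nRT₁/V₁ = 2.70×8.314×269/38.3 = 158 kPa.
Adiabatic: TV^(γ−1) = const ⇒ T₂ = 269×(0.216)^0.280 = 175 K; PV^γ = const ⇒ P₂ = 22.2 kPa.
ΔU = nCvΔT = 2.70×29.7×(175−269) = -7520 J.
Q = 0 for an adiabatic process, so W = −ΔU = 7520 J.

7520 J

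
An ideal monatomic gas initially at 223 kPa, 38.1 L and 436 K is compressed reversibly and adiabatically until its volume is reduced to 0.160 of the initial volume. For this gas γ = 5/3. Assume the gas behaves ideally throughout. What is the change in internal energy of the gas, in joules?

30500 J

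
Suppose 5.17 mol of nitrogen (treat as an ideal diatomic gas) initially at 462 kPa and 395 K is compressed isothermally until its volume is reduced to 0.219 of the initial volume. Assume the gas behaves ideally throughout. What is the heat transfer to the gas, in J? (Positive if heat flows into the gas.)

V₁ = nRT₁/P₁ = 5.17×8.314×395/462 = 36.7 L.
Isothermal: T stays 395 K; PV = const ⇒ V₂ = 8.05 L, P₂ = 2110 kPa.
ΔU = 0 (ideal gas, T constant).
W = nRT ln(V₂/V₁) = 5.17×8.314×395×ln(0.219) = -25800 J.
Q = ΔU + W = -25800 J.

-25800 J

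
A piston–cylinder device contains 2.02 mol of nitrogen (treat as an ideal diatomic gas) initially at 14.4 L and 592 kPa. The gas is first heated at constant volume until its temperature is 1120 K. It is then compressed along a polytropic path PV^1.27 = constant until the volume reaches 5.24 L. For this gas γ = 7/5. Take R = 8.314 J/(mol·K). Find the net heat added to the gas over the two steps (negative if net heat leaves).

18600 J

T₁ = P₁V₁/(nR) = 592×14.4/(2.02×8.314) = 508 K.
Step 1 — Isochoric: V stays 14.4 L; P/T = const ⇒ T₂ = 1120 K, P₂ = 1310 kPa.
W = 0 (no volume change).
ΔU = nCvΔT = 2.02×20.8×(1120−508) = 25700 J.
Q = ΔU = 25700 J.
State after step 1: P = 1310 kPa, V = 14.4 L, T = 1120 K.
Step 2 — Polytropic n=1.27: T₂ = T₁(V₁/V₂)^(n−1) = 1120×(2.75)^0.27 = 1470 K; P₂ = P₁(V₁/V₂)^n = 4720 kPa.
W = (P₁V₁−P₂V₂)/(n−1) = (1310×14.4−4720×5.24)/0.27 = -21900 J.
ΔU = nCvΔT = 2.02×20.8×(1470−1120) = 14800 J.
Q = ΔU + W = -7110 J.
Net over both steps: W = -21900 J, Q = 18600 J, ΔU = 40500 J.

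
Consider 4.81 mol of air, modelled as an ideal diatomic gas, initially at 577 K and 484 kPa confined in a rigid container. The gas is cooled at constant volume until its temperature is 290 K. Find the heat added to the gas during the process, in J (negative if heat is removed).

V₁ = nRT₁/P₁ = 4.81×8.314×577/484 = 47.7 L.
Isochoric: V stays 47.7 L; P/T = const ⇒ T₂ = 290 K, P₂ = 243 kPa.
W = 0 (no volume change).
ΔU = nCvΔT = 4.81×20.8×(290−577) = -28700 J.
Q = ΔU = -28700 J.

-28700 J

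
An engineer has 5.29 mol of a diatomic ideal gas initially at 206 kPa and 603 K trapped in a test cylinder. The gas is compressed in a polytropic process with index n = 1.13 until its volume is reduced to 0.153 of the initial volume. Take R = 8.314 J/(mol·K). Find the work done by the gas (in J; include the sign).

-56400 J

V₁ = nRT₁/P₁ = 5.29×8.314×603/206 = 129 L.
Polytropic n=1.13: T₂ = T₁(V₁/V₂)^(n−1) = 603×(6.54)^0.13 = 770 K; P₂ = P₁(V₁/V₂)^n = 1720 kPa.
W = (P₁V₁−P₂V₂)/(n−1) = (206×129−1720×19.7)/0.13 = -56400 J.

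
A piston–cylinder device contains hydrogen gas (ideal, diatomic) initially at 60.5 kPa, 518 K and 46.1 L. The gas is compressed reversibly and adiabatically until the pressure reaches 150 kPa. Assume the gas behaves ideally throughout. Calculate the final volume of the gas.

24.1 L

Adiabatic: T₂/T₁ = (P₂/P₁)^((γ−1)/γ) ⇒ T₂ = 518×(2.48)^0.286 = 671 K; V₂ = 24.1 L.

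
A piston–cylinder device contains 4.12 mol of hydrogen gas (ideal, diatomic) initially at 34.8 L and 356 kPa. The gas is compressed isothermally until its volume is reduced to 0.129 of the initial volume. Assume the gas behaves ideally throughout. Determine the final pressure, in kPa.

2760 kPa

T₁ = P₁V₁/(nR) = 356×34.8/(4.12×8.314) = 362 K.
Isothermal: T stays 362 K; PV = const ⇒ V₂ = 4.49 L, P₂ = 2760 kPa.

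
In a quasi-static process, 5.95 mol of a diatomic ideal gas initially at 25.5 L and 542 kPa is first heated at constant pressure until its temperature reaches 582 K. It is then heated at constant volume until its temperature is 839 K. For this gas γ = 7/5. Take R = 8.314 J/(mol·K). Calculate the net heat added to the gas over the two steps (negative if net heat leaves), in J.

84200 J

T₁ = P₁V₁/(nR) = 542×25.5/(5.95×8.314) = 279 K.
Step 1 — Isobaric: P stays 542 kPa; V/T = const ⇒ T₂ = 582 K, V₂ = 53.1 L.
W = PΔV = 542×(53.1−25.5) kPa·L = 15000 J.
ΔU = nCvΔT = 5.95×20.8×(582−279) = 37400 J.
Q = ΔU + W = nCpΔT = 52400 J.
State after step 1: P = 542 kPa, V = 53.1 L, T = 582 K.
Step 2 — Isochoric: V stays 53.1 L; P/T = const ⇒ T₂ = 839 K, P₂ = 781 kPa.
W = 0 (no volume change).
ΔU = nCvΔT = 5.95×20.8×(839−582) = 31800 J.
Q = ΔU = 31800 J.
Net over both steps: W = 15000 J, Q = 84200 J, ΔU = 69200 J.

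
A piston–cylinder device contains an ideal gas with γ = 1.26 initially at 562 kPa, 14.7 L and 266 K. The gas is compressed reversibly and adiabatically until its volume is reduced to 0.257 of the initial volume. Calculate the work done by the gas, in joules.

-13500 J

n = P₁V₁/(RT₁) = 562×14.7/(8.314×266) = 3.74 mol.
Adiabatic: TV^(γ−1) = const ⇒ T₂ = 266×(3.89)^0.260 = 379 K; PV^γ = const ⇒ P₂ = 3110 kPa.
ΔU = nCvΔT = 3.74×32.0×(379−266) = 13500 J.
Q = 0 for an adiabatic process, so W = −ΔU = -13500 J.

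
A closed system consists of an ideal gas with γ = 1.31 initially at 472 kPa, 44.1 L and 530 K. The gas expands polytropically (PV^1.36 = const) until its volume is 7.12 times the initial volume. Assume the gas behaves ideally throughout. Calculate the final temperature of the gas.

Polytropic n=1.36: T₂ = T₁(V₁/V₂)^(n−1) = 530×(0.140)^0.36 = 261 K; P₂ = P₁(V₁/V₂)^n = 32.7 kPa.

261 K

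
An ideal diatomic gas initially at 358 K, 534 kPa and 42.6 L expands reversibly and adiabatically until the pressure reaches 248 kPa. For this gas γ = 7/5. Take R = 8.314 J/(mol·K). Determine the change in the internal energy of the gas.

-11200 J

n = P₁V₁/(RT₁) = 534×42.6/(8.314×358) = 7.64 mol.
Adiabatic: T₂/T₁ = (P₂/P₁)^((γ−1)/γ) ⇒ T₂ = 358×(0.464)^0.286 = 288 K; V₂ = 73.7 L.
For an ideal gas ΔU = nCvΔT with Cv = (5/2)R = 20.8 J/(mol·K).
ΔU = 7.64×20.8×(288−358) = -11200 J.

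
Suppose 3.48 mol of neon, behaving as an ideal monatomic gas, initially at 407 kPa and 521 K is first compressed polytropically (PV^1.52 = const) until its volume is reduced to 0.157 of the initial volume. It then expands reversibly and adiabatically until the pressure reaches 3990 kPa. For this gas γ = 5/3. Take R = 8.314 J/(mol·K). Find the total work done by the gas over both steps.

V₁ = nRT₁/P₁ = 3.48×8.314×521/407 = 37.0 L.
Step 1 — Polytropic n=1.52: T₂ = T₁(V₁/V₂)^(n−1) = 521×(6.37)^0.52 = 1360 K; P₂ = P₁(V₁/V₂)^n = 6790 kPa.
W = (P₁V₁−P₂V₂)/(n−1) = (407×37.0−6790×5.81)/0.52 = -46900 J.
ΔU = nCvΔT = 3.48×12.5×(1360−521) = 36600 J.
Q = ΔU + W = -10300 J.
State after step 1: P = 6790 kPa, V = 5.81 L, T = 1360 K.
Step 2 — Adiabatic: T₂/T₁ = (P₂/P₁)^((γ−1)/γ) ⇒ T₂ = 1360×(0.588)^0.400 = 1100 K; V₂ = 8.00 L.
ΔU = nCvΔT = 3.48×12.5×(1100−1360) = -11300 J.
Q = 0 for an adiabatic process, so W = −ΔU = 11300 J.
Net over both steps: W = -35600 J, Q = -10300 J, ΔU = 25300 J.

-35600 J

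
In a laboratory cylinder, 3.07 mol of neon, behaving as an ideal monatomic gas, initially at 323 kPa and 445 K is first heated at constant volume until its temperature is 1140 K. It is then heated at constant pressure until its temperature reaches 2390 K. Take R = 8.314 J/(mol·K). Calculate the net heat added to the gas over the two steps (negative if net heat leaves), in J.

V₁ = nRT₁/P₁ = 3.07×8.314×445/323 = 35.2 L.
Step 1 — Isochoric: V stays 35.2 L; P/T = const ⇒ T₂ = 1140 K, P₂ = 827 kPa.
W = 0 (no volume change).
ΔU = nCvΔT = 3.07×12.5×(1140−445) = 26600 J.
Q = ΔU = 26600 J.
State after step 1: P = 827 kPa, V = 35.2 L, T = 1140 K.
Step 2 — Isobaric: P stays 827 kPa; V/T = const ⇒ T₂ = 2390 K, V₂ = 73.7 L.
W = PΔV = 827×(73.7−35.2) kPa·L = 31900 J.
ΔU = nCvΔT = 3.07×12.5×(2390−1140) = 47900 J.
Q = ΔU + W = nCpΔT = 79800 J.
Net over both steps: W = 31900 J, Q = 106000 J, ΔU = 74500 J.

106000 J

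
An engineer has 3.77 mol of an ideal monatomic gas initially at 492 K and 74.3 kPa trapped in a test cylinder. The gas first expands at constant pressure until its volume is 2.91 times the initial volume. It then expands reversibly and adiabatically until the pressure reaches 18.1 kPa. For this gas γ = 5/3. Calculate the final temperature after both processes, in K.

814 K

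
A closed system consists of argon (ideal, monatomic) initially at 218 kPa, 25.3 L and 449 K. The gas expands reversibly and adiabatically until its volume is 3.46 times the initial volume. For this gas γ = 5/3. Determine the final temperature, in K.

Adiabatic: TV^(γ−1) = const ⇒ T₂ = 449×(0.289)^0.667 = 196 K; PV^γ = const ⇒ P₂ = 27.5 kPa.

196 K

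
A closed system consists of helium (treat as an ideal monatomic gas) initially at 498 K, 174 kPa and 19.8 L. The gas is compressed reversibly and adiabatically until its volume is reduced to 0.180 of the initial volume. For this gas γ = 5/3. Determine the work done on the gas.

11000 J

n = P₁V₁/(RT₁) = 174×19.8/(8.314×498) = 0.832 mol.
Adiabatic: TV^(γ−1) = const ⇒ T₂ = 498×(5.56)^0.667 = 1560 K; PV^γ = const ⇒ P₂ = 3030 kPa.
ΔU = nCvΔT = 0.832×12.5×(1560−498) = 11000 J.
Q = 0 for an adiabatic process, so W = −ΔU = -11000 J.
Work done on the gas = −W_by = 11000 J.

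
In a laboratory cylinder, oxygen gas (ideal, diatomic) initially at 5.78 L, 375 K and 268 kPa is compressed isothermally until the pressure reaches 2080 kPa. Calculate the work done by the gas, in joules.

n = P₁V₁/(RT₁) = 268×5.78/(8.314×375) = 0.497 mol.
Isothermal: T stays 375 K; PV = const ⇒ V₂ = 0.745 L, P₂ = 2080 kPa.
W = nRT ln(V₂/V₁) = 0.497×8.314×375×ln(0.129) = -3170 J.

-3170 J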